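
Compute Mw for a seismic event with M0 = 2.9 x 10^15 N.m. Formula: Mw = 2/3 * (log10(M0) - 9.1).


log10(M0) = log10(2.9 x 10^15) = 15.4624
Mw = 2/3 * (15.4624 - 9.1)
= 2/3 * 6.3624
= 4.24

4.24


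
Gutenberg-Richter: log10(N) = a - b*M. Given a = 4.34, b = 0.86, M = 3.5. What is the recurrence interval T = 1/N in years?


log10(N) = 4.34 - 0.86*3.5 = 1.33
N = 10^1.33 = 21.379621
T = 1/N = 1/21.379621 = 0.0468 years

0.0468


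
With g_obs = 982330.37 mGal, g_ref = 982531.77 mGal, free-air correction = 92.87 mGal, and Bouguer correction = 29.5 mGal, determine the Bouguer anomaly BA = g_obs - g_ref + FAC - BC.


BA = g_obs - g_ref + FAC - BC
= 982330.37 - 982531.77 + 92.87 - 29.5
= -138.03 mGal

-138.03


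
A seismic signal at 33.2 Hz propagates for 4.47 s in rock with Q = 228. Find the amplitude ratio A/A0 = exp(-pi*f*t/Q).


pi*f*t/Q = pi*33.2*4.47/228 = 2.044846
A/A0 = exp(-2.044846) = 0.1294

0.1294


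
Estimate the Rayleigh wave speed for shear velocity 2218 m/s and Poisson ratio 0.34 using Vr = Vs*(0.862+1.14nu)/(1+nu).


Numerator factor = 0.862 + 1.14*0.34 = 1.2496
Denominator = 1 + 0.34 = 1.34
Vr = 2218 * 1.2496 / 1.34 = 2068.37 m/s

2068.37


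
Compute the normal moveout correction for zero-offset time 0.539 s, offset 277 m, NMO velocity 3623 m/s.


x/Vnmo = 277/3623 = 0.076456
(x/Vnmo)^2 = 0.005846
t0^2 = 0.290521
sqrt(0.290521 + 0.005846) = 0.544396
dt = 0.544396 - 0.539 = 0.005396

0.005396


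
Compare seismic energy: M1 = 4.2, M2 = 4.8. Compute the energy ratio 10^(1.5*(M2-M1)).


M2 - M1 = 4.8 - 4.2 = 0.6
1.5 * 0.6 = 0.9
ratio = 10^0.9 = 7.94

7.94


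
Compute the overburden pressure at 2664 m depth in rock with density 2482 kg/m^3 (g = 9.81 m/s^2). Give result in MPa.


P = rho * g * z / 1e6
= 2482 * 9.81 * 2664 / 1e6
= 64864190.88 / 1e6
= 64.8642 MPa

64.8642


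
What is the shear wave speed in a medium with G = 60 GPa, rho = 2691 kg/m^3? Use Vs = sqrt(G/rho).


Convert G to Pa: G = 60e9 Pa
Compute G/rho = 60e9 / 2691 = 22296544.0357
Vs = sqrt(22296544.0357) = 4721.92 m/s

4721.92


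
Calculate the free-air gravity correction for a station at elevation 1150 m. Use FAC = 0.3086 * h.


FAC = 0.3086 * h
= 0.3086 * 1150
= 354.89 mGal

354.89


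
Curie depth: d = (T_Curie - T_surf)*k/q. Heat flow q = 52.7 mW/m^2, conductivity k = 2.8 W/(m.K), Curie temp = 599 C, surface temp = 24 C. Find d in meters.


T_Curie - T_surf = 599 - 24 = 575 C
Convert q to W/m^2: 52.7 mW/m^2 = 0.0527 W/m^2
d = 575 * 2.8 / 0.0527 = 30550.28 m

30550.28


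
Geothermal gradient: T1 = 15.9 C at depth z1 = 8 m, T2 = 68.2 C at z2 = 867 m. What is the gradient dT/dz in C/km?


dT = 68.2 - 15.9 = 52.3 C
dz = 867 - 8 = 859 m
gradient = dT/dz * 1000 = 52.3/859 * 1000 = 60.8847 C/km

60.8847


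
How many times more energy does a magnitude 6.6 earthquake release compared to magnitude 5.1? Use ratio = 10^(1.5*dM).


M2 - M1 = 6.6 - 5.1 = 1.5
1.5 * 1.5 = 2.25
ratio = 10^2.25 = 177.83

177.83


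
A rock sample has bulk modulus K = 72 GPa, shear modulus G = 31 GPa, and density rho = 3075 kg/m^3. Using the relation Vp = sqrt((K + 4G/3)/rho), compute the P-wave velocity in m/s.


First compute the effective modulus:
K + 4G/3 = 72e9 + 4*31e9/3 = 113333333333.33 Pa
Then divide by density:
113333333333.33 / 3075 = 36856368.5637 Pa/(kg/m^3)
Take the square root:
Vp = sqrt(36856368.5637) = 6070.94 m/s

6070.94


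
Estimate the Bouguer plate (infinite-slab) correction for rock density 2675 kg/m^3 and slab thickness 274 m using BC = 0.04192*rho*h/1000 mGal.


BC = 0.04192 * rho * h / 1000
= 0.04192 * 2675 * 274 / 1000
= 30.7253 mGal

30.7253


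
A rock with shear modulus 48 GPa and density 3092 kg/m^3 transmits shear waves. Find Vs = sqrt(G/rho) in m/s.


Convert G to Pa: G = 48e9 Pa
Compute G/rho = 48e9 / 3092 = 15523932.7296
Vs = sqrt(15523932.7296) = 3940.04 m/s

3940.04


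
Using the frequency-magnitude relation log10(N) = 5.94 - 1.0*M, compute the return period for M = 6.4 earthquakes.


log10(N) = 5.94 - 1.0*6.4 = -0.46
N = 10^-0.46 = 0.346737
T = 1/N = 1/0.346737 = 2.884 years

2.884


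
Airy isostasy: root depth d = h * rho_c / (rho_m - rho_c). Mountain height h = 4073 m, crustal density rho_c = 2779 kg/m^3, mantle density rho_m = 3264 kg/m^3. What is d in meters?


rho_m - rho_c = 3264 - 2779 = 485
d = 4073 * 2779 / 485
= 11318867 / 485
= 23337.87 m

23337.87


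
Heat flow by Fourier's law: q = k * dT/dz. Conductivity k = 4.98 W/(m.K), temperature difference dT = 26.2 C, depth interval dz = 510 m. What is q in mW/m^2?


q = k * dT / dz * 1000
= 4.98 * 26.2 / 510 * 1000
= 0.255835 * 1000
= 255.8353 mW/m^2

255.8353


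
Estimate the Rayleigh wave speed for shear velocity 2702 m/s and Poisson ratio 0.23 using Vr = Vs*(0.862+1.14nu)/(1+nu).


Numerator factor = 0.862 + 1.14*0.23 = 1.1242
Denominator = 1 + 0.23 = 1.23
Vr = 2702 * 1.1242 / 1.23 = 2469.58 m/s

2469.58


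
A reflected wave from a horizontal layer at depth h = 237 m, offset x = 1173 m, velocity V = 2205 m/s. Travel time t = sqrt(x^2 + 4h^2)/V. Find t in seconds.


x^2 + 4h^2 = 1173^2 + 4*237^2 = 1375929 + 224676 = 1600605
sqrt(1600605) = 1265.1502
t = 1265.1502 / 2205 = 0.5738 s

0.5738


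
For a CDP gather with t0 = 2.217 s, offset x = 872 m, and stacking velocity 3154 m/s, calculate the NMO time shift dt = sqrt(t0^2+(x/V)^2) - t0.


x/Vnmo = 872/3154 = 0.276474
(x/Vnmo)^2 = 0.076438
t0^2 = 4.915089
sqrt(4.915089 + 0.076438) = 2.234173
dt = 2.234173 - 2.217 = 0.017173

0.017173


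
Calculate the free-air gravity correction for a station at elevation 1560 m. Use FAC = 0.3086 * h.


FAC = 0.3086 * h
= 0.3086 * 1560
= 481.416 mGal

481.416


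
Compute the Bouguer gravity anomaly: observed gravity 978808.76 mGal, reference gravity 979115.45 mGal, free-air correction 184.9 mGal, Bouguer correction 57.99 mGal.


BA = g_obs - g_ref + FAC - BC
= 978808.76 - 979115.45 + 184.9 - 57.99
= -179.78 mGal

-179.78


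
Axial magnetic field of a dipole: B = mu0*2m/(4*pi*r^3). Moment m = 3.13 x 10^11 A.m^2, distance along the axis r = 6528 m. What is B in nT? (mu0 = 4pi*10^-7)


m = 3.13 x 10^11 = 313000000000 A.m^2
2m = 626000000000 A.m^2
r^3 = 6528^3 = 278189309952
B = (4pi*10^-7) * 626000000000 / (4*pi * 278189309952) * 1e9
= 786654.800459 / 3495829969809.67 * 1e9
= 225.0266 nT

225.0266


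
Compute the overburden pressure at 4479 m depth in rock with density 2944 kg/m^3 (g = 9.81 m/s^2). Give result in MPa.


P = rho * g * z / 1e6
= 2944 * 9.81 * 4479 / 1e6
= 129356386.56 / 1e6
= 129.3564 MPa

129.3564


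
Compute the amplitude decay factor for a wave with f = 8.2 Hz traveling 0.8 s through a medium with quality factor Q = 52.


pi*f*t/Q = pi*8.2*0.8/52 = 0.396324
A/A0 = exp(-0.396324) = 0.672789

0.672789


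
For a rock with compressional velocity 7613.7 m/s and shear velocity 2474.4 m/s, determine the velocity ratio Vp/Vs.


Vp/Vs = 7613.7 / 2474.4
= 3.077

3.077


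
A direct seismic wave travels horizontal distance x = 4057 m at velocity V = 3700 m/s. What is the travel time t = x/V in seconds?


t = x / V
= 4057 / 3700
= 1.0965 s

1.0965


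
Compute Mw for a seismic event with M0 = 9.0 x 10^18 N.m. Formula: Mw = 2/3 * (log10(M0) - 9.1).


log10(M0) = log10(9.0 x 10^18) = 18.9542
Mw = 2/3 * (18.9542 - 9.1)
= 2/3 * 9.8542
= 6.57

6.57


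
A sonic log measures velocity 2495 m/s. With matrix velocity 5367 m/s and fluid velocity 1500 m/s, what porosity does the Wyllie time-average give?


1/V - 1/Vm = 1/2495 - 1/5367 = 0.00021448
1/Vf - 1/Vm = 1/1500 - 1/5367 = 0.00048034
phi = 0.00021448 / 0.00048034 = 0.4465

0.4465


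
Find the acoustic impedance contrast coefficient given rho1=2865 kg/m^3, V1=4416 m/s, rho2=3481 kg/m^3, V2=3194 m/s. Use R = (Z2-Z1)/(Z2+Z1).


Z1 = 2865 * 4416 = 12651840
Z2 = 3481 * 3194 = 11118314
R = (11118314 - 12651840) / (11118314 + 12651840) = -1533526 / 23770154 = -0.0645

-0.0645


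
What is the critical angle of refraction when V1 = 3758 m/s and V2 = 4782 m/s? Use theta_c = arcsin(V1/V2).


V1/V2 = 3758/4782 = 0.785864
theta_c = arcsin(0.785864) = 51.8006 degrees

51.8006


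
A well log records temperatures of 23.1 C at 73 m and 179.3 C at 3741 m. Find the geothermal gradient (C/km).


dT = 179.3 - 23.1 = 156.2 C
dz = 3741 - 73 = 3668 m
gradient = dT/dz * 1000 = 156.2/3668 * 1000 = 42.5845 C/km

42.5845


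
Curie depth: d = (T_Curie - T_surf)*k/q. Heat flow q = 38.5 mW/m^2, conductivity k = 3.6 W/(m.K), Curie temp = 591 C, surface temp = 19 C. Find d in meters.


T_Curie - T_surf = 591 - 19 = 572 C
Convert q to W/m^2: 38.5 mW/m^2 = 0.0385 W/m^2
d = 572 * 3.6 / 0.0385 = 53485.71 m

53485.71


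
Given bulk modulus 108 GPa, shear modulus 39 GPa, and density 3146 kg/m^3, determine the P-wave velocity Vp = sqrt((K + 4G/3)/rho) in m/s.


First compute the effective modulus:
K + 4G/3 = 108e9 + 4*39e9/3 = 160000000000.0 Pa
Then divide by density:
160000000000.0 / 3146 = 50858232.6764 Pa/(kg/m^3)
Take the square root:
Vp = sqrt(50858232.6764) = 7131.5 m/s

7131.5


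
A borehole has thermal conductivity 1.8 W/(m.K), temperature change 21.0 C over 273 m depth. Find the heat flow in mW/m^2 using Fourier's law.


q = k * dT / dz * 1000
= 1.8 * 21.0 / 273 * 1000
= 0.138462 * 1000
= 138.4615 mW/m^2

138.4615


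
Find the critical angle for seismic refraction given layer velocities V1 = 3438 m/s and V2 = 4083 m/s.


V1/V2 = 3438/4083 = 0.842028
theta_c = arcsin(0.842028) = 57.3549 degrees

57.3549


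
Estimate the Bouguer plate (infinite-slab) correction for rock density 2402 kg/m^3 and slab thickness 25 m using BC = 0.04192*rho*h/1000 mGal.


BC = 0.04192 * rho * h / 1000
= 0.04192 * 2402 * 25 / 1000
= 2.5173 mGal

2.5173


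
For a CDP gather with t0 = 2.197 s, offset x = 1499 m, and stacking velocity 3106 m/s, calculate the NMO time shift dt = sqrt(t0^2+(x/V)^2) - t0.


x/Vnmo = 1499/3106 = 0.482614
(x/Vnmo)^2 = 0.232917
t0^2 = 4.826809
sqrt(4.826809 + 0.232917) = 2.249383
dt = 2.249383 - 2.197 = 0.052383

0.052383


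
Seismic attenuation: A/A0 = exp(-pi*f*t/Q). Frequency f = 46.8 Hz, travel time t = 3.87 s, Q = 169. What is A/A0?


pi*f*t/Q = pi*46.8*3.87/169 = 3.366821
A/A0 = exp(-3.366821) = 0.034499

0.034499


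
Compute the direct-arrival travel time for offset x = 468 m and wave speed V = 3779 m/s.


t = x / V
= 468 / 3779
= 0.1238 s

0.1238


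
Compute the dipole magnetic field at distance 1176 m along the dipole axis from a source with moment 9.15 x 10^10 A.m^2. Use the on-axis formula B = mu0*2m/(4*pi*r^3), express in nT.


m = 9.15 x 10^10 = 91500000000 A.m^2
2m = 183000000000 A.m^2
r^3 = 1176^3 = 1626379776
B = (4pi*10^-7) * 183000000000 / (4*pi * 1626379776) * 1e9
= 229964.582243 / 20437691024.91 * 1e9
= 11251.9845 nT

11251.9845


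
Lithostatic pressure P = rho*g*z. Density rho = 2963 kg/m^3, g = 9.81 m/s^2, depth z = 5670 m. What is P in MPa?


P = rho * g * z / 1e6
= 2963 * 9.81 * 5670 / 1e6
= 164810060.1 / 1e6
= 164.8101 MPa

164.8101


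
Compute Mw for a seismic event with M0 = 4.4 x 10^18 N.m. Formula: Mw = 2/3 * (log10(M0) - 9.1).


log10(M0) = log10(4.4 x 10^18) = 18.6435
Mw = 2/3 * (18.6435 - 9.1)
= 2/3 * 9.5435
= 6.36

6.36


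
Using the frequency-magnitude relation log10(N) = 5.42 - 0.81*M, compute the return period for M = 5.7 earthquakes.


log10(N) = 5.42 - 0.81*5.7 = 0.803
N = 10^0.803 = 6.353309
T = 1/N = 1/6.353309 = 0.1574 years

0.1574


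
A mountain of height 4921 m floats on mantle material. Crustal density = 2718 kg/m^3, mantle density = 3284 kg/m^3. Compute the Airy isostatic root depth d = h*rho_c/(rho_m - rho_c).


rho_m - rho_c = 3284 - 2718 = 566
d = 4921 * 2718 / 566
= 13375278 / 566
= 23631.23 m

23631.23


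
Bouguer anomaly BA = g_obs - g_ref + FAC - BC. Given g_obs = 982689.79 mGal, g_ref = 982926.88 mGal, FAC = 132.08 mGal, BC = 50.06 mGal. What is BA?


BA = g_obs - g_ref + FAC - BC
= 982689.79 - 982926.88 + 132.08 - 50.06
= -155.07 mGal

-155.07


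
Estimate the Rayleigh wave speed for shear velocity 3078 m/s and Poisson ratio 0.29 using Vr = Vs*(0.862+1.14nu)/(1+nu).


Numerator factor = 0.862 + 1.14*0.29 = 1.1926
Denominator = 1 + 0.29 = 1.29
Vr = 3078 * 1.1926 / 1.29 = 2845.6 m/s

2845.6


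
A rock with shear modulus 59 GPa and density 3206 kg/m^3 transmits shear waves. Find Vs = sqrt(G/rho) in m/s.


Convert G to Pa: G = 59e9 Pa
Compute G/rho = 59e9 / 3206 = 18402994.3855
Vs = sqrt(18402994.3855) = 4289.87 m/s

4289.87


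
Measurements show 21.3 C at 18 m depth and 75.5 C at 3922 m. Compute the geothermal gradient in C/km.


dT = 75.5 - 21.3 = 54.2 C
dz = 3922 - 18 = 3904 m
gradient = dT/dz * 1000 = 54.2/3904 * 1000 = 13.8832 C/km

13.8832


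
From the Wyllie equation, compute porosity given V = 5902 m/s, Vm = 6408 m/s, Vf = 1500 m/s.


1/V - 1/Vm = 1/5902 - 1/6408 = 1.338e-05
1/Vf - 1/Vm = 1/1500 - 1/6408 = 0.00051061
phi = 1.338e-05 / 0.00051061 = 0.0262

0.0262


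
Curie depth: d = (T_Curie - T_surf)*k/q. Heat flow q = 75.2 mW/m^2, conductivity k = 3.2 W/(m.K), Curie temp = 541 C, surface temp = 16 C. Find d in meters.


T_Curie - T_surf = 541 - 16 = 525 C
Convert q to W/m^2: 75.2 mW/m^2 = 0.0752 W/m^2
d = 525 * 3.2 / 0.0752 = 22340.43 m

22340.43


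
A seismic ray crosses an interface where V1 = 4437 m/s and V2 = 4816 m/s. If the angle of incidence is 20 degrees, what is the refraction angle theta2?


sin(theta1) = sin(20 deg) = 0.34202
sin(theta2) = V2/V1 * sin(theta1) = 4816/4437 * 0.34202 = 0.371235
theta2 = arcsin(0.371235) = 21.7918 degrees

21.7918


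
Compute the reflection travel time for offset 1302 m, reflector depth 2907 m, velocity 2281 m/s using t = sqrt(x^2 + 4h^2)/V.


x^2 + 4h^2 = 1302^2 + 4*2907^2 = 1695204 + 33802596 = 35497800
sqrt(35497800) = 5958.003
t = 5958.003 / 2281 = 2.612 s

2.612


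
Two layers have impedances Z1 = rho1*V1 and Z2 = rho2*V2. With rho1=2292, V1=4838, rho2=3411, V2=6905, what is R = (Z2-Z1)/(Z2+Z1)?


Z1 = 2292 * 4838 = 11088696
Z2 = 3411 * 6905 = 23552955
R = (23552955 - 11088696) / (23552955 + 11088696) = 12464259 / 34641651 = 0.3598

0.3598


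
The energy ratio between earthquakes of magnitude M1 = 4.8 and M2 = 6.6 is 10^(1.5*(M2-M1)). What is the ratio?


M2 - M1 = 6.6 - 4.8 = 1.8
1.5 * 1.8 = 2.7
ratio = 10^2.7 = 501.19

501.19


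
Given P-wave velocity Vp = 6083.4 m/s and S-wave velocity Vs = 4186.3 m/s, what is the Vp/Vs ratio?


Vp/Vs = 6083.4 / 4186.3
= 1.4532

1.4532


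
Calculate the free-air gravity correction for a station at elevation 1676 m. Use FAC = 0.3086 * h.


FAC = 0.3086 * h
= 0.3086 * 1676
= 517.2136 mGal

517.2136


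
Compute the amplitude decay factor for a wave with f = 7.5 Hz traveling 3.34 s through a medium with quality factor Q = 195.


pi*f*t/Q = pi*7.5*3.34/195 = 0.403574
A/A0 = exp(-0.403574) = 0.667929

0.667929


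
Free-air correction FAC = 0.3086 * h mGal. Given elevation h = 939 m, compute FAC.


FAC = 0.3086 * h
= 0.3086 * 939
= 289.7754 mGal

289.7754


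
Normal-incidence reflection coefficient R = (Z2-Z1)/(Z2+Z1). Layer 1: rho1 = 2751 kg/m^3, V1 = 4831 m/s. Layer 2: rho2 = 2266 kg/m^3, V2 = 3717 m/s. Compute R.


Z1 = 2751 * 4831 = 13290081
Z2 = 2266 * 3717 = 8422722
R = (8422722 - 13290081) / (8422722 + 13290081) = -4867359 / 21712803 = -0.2242

-0.2242


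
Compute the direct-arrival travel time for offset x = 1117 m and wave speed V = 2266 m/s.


t = x / V
= 1117 / 2266
= 0.4929 s

0.4929


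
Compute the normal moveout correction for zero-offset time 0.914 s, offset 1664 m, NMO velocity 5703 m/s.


x/Vnmo = 1664/5703 = 0.291776
(x/Vnmo)^2 = 0.085133
t0^2 = 0.835396
sqrt(0.835396 + 0.085133) = 0.959442
dt = 0.959442 - 0.914 = 0.045442

0.045442


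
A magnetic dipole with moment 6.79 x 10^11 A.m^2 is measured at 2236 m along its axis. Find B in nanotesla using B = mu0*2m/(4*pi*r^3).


m = 6.79 x 10^11 = 679000000000 A.m^2
2m = 1358000000000 A.m^2
r^3 = 2236^3 = 11179320256
B = (4pi*10^-7) * 1358000000000 / (4*pi * 11179320256) * 1e9
= 1706513.12943 / 140483481553.51 * 1e9
= 12147.4291 nT

12147.4291


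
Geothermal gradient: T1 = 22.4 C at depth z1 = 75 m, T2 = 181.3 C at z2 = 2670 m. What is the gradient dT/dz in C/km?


dT = 181.3 - 22.4 = 158.9 C
dz = 2670 - 75 = 2595 m
gradient = dT/dz * 1000 = 158.9/2595 * 1000 = 61.2331 C/km

61.2331


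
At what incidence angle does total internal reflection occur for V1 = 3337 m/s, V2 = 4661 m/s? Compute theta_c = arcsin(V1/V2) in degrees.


V1/V2 = 3337/4661 = 0.715941
theta_c = arcsin(0.715941) = 45.7204 degrees

45.7204


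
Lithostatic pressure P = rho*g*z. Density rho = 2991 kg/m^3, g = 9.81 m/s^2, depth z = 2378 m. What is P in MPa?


P = rho * g * z / 1e6
= 2991 * 9.81 * 2378 / 1e6
= 69774586.38 / 1e6
= 69.7746 MPa

69.7746


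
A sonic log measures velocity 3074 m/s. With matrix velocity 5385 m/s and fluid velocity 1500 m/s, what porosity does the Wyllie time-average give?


1/V - 1/Vm = 1/3074 - 1/5385 = 0.00013961
1/Vf - 1/Vm = 1/1500 - 1/5385 = 0.00048097
phi = 0.00013961 / 0.00048097 = 0.2903

0.2903


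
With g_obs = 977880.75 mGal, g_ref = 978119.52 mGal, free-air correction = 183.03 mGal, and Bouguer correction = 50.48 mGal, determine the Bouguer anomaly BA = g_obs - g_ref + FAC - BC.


BA = g_obs - g_ref + FAC - BC
= 977880.75 - 978119.52 + 183.03 - 50.48
= -106.22 mGal

-106.22


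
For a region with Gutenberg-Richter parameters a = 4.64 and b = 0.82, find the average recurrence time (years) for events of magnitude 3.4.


log10(N) = 4.64 - 0.82*3.4 = 1.852
N = 10^1.852 = 71.121351
T = 1/N = 1/71.121351 = 0.0141 years

0.0141


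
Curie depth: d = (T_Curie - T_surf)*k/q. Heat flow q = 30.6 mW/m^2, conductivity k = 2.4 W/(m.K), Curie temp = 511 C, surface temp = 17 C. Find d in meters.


T_Curie - T_surf = 511 - 17 = 494 C
Convert q to W/m^2: 30.6 mW/m^2 = 0.0306 W/m^2
d = 494 * 2.4 / 0.0306 = 38745.1 m

38745.1


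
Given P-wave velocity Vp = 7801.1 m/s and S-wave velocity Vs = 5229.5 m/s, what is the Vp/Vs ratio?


Vp/Vs = 7801.1 / 5229.5
= 1.4917

1.4917


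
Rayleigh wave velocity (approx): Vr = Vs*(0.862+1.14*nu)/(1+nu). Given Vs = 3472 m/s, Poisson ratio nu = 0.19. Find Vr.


Numerator factor = 0.862 + 1.14*0.19 = 1.0786
Denominator = 1 + 0.19 = 1.19
Vr = 3472 * 1.0786 / 1.19 = 3146.97 m/s

3146.97


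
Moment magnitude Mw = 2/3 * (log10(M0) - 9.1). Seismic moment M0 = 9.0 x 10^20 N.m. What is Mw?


log10(M0) = log10(9.0 x 10^20) = 20.9542
Mw = 2/3 * (20.9542 - 9.1)
= 2/3 * 11.8542
= 7.9

7.9


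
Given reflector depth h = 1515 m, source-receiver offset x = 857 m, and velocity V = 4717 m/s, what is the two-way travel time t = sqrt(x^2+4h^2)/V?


x^2 + 4h^2 = 857^2 + 4*1515^2 = 734449 + 9180900 = 9915349
sqrt(9915349) = 3148.8647
t = 3148.8647 / 4717 = 0.6676 s

0.6676


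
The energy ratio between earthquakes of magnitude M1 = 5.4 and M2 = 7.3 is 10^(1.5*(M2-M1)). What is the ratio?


M2 - M1 = 7.3 - 5.4 = 1.9
1.5 * 1.9 = 2.85
ratio = 10^2.85 = 707.95

707.95


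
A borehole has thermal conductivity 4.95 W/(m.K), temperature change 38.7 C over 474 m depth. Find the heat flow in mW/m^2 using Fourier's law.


q = k * dT / dz * 1000
= 4.95 * 38.7 / 474 * 1000
= 0.404146 * 1000
= 404.1456 mW/m^2

404.1456


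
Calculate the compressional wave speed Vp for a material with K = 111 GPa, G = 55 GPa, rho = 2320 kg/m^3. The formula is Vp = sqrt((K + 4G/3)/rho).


First compute the effective modulus:
K + 4G/3 = 111e9 + 4*55e9/3 = 184333333333.33 Pa
Then divide by density:
184333333333.33 / 2320 = 79454022.9885 Pa/(kg/m^3)
Take the square root:
Vp = sqrt(79454022.9885) = 8913.7 m/s

8913.7


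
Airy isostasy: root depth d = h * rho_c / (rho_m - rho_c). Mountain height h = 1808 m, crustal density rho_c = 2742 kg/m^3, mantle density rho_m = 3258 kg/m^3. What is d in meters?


rho_m - rho_c = 3258 - 2742 = 516
d = 1808 * 2742 / 516
= 4957536 / 516
= 9607.63 m

9607.63


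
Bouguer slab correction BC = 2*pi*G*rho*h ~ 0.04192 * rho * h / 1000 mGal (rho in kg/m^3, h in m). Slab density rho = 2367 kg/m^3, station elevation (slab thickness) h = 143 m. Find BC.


BC = 0.04192 * rho * h / 1000
= 0.04192 * 2367 * 143 / 1000
= 14.1891 mGal

14.1891


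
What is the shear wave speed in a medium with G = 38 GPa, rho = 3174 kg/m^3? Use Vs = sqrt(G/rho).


Convert G to Pa: G = 38e9 Pa
Compute G/rho = 38e9 / 3174 = 11972274.7322
Vs = sqrt(11972274.7322) = 3460.1 m/s

3460.1


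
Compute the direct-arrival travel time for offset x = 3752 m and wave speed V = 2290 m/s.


t = x / V
= 3752 / 2290
= 1.6384 s

1.6384


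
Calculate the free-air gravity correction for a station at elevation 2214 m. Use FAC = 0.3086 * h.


FAC = 0.3086 * h
= 0.3086 * 2214
= 683.2404 mGal

683.2404


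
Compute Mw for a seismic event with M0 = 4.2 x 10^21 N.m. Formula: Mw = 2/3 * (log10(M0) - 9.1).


log10(M0) = log10(4.2 x 10^21) = 21.6232
Mw = 2/3 * (21.6232 - 9.1)
= 2/3 * 12.5232
= 8.35

8.35


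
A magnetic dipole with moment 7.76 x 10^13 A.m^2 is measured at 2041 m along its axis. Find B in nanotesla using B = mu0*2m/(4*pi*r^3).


m = 7.76 x 10^13 = 77600000000000 A.m^2
2m = 155200000000000 A.m^2
r^3 = 2041^3 = 8502154921
B = (4pi*10^-7) * 155200000000000 / (4*pi * 8502154921) * 1e9
= 195030071.934854 / 106841229757.98 * 1e9
= 1825419.5724 nT

1825419.5724


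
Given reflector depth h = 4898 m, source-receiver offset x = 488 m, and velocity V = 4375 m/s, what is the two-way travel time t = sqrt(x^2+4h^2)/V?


x^2 + 4h^2 = 488^2 + 4*4898^2 = 238144 + 95961616 = 96199760
sqrt(96199760) = 9808.1476
t = 9808.1476 / 4375 = 2.2419 s

2.2419


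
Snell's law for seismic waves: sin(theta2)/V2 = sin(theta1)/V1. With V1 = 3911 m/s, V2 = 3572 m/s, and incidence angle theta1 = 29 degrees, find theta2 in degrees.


sin(theta1) = sin(29 deg) = 0.48481
sin(theta2) = V2/V1 * sin(theta1) = 3572/3911 * 0.48481 = 0.442787
theta2 = arcsin(0.442787) = 26.2818 degrees

26.2818


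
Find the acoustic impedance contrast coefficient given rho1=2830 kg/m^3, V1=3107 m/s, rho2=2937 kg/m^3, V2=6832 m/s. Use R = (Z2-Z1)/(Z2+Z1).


Z1 = 2830 * 3107 = 8792810
Z2 = 2937 * 6832 = 20065584
R = (20065584 - 8792810) / (20065584 + 8792810) = 11272774 / 28858394 = 0.3906

0.3906


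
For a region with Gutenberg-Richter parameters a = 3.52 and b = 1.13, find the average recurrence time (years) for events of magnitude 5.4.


log10(N) = 3.52 - 1.13*5.4 = -2.582
N = 10^-2.582 = 0.002618
T = 1/N = 1/0.002618 = 381.9443 years

381.9443


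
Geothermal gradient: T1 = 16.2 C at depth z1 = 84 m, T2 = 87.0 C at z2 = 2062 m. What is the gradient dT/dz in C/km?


dT = 87.0 - 16.2 = 70.8 C
dz = 2062 - 84 = 1978 m
gradient = dT/dz * 1000 = 70.8/1978 * 1000 = 35.7937 C/km

35.7937


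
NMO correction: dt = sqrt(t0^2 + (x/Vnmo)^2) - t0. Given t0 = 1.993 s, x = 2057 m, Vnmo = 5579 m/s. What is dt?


x/Vnmo = 2057/5579 = 0.368704
(x/Vnmo)^2 = 0.135943
t0^2 = 3.972049
sqrt(3.972049 + 0.135943) = 2.026818
dt = 2.026818 - 1.993 = 0.033818

0.033818


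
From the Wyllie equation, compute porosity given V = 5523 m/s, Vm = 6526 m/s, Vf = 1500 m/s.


1/V - 1/Vm = 1/5523 - 1/6526 = 2.783e-05
1/Vf - 1/Vm = 1/1500 - 1/6526 = 0.00051343
phi = 2.783e-05 / 0.00051343 = 0.0542

0.0542


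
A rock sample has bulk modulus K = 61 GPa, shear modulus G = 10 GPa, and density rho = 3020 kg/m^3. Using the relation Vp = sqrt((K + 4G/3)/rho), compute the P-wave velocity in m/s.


First compute the effective modulus:
K + 4G/3 = 61e9 + 4*10e9/3 = 74333333333.33 Pa
Then divide by density:
74333333333.33 / 3020 = 24613686.5342 Pa/(kg/m^3)
Take the square root:
Vp = sqrt(24613686.5342) = 4961.22 m/s

4961.22


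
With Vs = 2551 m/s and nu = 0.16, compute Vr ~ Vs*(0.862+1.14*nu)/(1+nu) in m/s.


Numerator factor = 0.862 + 1.14*0.16 = 1.0444
Denominator = 1 + 0.16 = 1.16
Vr = 2551 * 1.0444 / 1.16 = 2296.78 m/s

2296.78


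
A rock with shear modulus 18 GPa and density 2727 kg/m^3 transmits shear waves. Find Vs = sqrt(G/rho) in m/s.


Convert G to Pa: G = 18e9 Pa
Compute G/rho = 18e9 / 2727 = 6600660.066
Vs = sqrt(6600660.066) = 2569.17 m/s

2569.17


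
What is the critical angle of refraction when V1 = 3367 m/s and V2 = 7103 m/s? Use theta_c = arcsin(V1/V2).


V1/V2 = 3367/7103 = 0.474025
theta_c = arcsin(0.474025) = 28.2959 degrees

28.2959


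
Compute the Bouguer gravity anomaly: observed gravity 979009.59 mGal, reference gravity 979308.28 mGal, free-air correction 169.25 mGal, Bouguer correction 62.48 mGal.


BA = g_obs - g_ref + FAC - BC
= 979009.59 - 979308.28 + 169.25 - 62.48
= -191.92 mGal

-191.92


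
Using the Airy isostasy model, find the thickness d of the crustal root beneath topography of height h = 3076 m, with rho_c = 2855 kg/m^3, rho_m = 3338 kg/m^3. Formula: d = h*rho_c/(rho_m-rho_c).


rho_m - rho_c = 3338 - 2855 = 483
d = 3076 * 2855 / 483
= 8781980 / 483
= 18182.15 m

18182.15


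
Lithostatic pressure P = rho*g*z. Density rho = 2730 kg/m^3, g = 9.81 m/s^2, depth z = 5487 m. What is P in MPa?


P = rho * g * z / 1e6
= 2730 * 9.81 * 5487 / 1e6
= 146948993.1 / 1e6
= 146.949 MPa

146.949


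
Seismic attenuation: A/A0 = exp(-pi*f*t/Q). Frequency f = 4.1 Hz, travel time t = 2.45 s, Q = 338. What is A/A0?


pi*f*t/Q = pi*4.1*2.45/338 = 0.093365
A/A0 = exp(-0.093365) = 0.910861

0.910861


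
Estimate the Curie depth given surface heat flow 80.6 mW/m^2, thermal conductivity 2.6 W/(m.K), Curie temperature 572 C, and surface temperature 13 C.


T_Curie - T_surf = 572 - 13 = 559 C
Convert q to W/m^2: 80.6 mW/m^2 = 0.0806 W/m^2
d = 559 * 2.6 / 0.0806 = 18032.26 m

18032.26


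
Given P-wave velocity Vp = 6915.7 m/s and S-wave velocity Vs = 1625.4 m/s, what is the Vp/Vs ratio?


Vp/Vs = 6915.7 / 1625.4
= 4.2548

4.2548


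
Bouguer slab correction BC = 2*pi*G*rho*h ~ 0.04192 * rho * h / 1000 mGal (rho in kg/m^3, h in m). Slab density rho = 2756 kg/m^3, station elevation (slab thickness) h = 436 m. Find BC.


BC = 0.04192 * rho * h / 1000
= 0.04192 * 2756 * 436 / 1000
= 50.3717 mGal

50.3717


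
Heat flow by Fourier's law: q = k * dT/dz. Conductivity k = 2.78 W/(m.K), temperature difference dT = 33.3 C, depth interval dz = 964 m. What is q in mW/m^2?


q = k * dT / dz * 1000
= 2.78 * 33.3 / 964 * 1000
= 0.096031 * 1000
= 96.0311 mW/m^2

96.0311


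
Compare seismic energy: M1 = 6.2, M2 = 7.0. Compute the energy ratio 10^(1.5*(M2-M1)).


M2 - M1 = 7.0 - 6.2 = 0.8
1.5 * 0.8 = 1.2
ratio = 10^1.2 = 15.85

15.85


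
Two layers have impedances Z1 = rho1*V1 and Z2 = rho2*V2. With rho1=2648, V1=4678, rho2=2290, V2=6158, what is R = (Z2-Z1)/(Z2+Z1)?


Z1 = 2648 * 4678 = 12387344
Z2 = 2290 * 6158 = 14101820
R = (14101820 - 12387344) / (14101820 + 12387344) = 1714476 / 26489164 = 0.0647

0.0647


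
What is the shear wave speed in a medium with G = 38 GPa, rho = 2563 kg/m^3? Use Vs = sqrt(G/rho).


Convert G to Pa: G = 38e9 Pa
Compute G/rho = 38e9 / 2563 = 14826375.3414
Vs = sqrt(14826375.3414) = 3850.5 m/s

3850.5


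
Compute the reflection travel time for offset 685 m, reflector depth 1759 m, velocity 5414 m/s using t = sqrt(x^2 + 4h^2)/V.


x^2 + 4h^2 = 685^2 + 4*1759^2 = 469225 + 12376324 = 12845549
sqrt(12845549) = 3584.0688
t = 3584.0688 / 5414 = 0.662 s

0.662


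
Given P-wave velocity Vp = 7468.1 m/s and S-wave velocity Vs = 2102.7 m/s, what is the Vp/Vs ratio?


Vp/Vs = 7468.1 / 2102.7
= 3.5517

3.5517


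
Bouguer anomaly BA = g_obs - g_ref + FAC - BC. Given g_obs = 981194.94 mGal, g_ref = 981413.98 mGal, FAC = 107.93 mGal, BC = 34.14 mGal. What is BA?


BA = g_obs - g_ref + FAC - BC
= 981194.94 - 981413.98 + 107.93 - 34.14
= -145.25 mGal

-145.25


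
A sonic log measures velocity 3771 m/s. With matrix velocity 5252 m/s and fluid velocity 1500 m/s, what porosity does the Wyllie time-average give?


1/V - 1/Vm = 1/3771 - 1/5252 = 7.478e-05
1/Vf - 1/Vm = 1/1500 - 1/5252 = 0.00047626
phi = 7.478e-05 / 0.00047626 = 0.157

0.157


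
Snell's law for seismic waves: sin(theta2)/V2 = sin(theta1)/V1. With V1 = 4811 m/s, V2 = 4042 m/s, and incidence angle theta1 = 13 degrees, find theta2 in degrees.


sin(theta1) = sin(13 deg) = 0.224951
sin(theta2) = V2/V1 * sin(theta1) = 4042/4811 * 0.224951 = 0.188994
theta2 = arcsin(0.188994) = 10.8941 degrees

10.8941


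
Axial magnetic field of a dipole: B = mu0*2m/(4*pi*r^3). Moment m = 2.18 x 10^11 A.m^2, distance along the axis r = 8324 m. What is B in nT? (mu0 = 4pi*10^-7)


m = 2.18 x 10^11 = 218000000000 A.m^2
2m = 436000000000 A.m^2
r^3 = 8324^3 = 576761436224
B = (4pi*10^-7) * 436000000000 / (4*pi * 576761436224) * 1e9
= 547893.758786 / 7247797963660.87 * 1e9
= 75.5945 nT

75.5945


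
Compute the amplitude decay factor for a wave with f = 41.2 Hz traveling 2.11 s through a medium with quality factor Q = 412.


pi*f*t/Q = pi*41.2*2.11/412 = 0.662876
A/A0 = exp(-0.662876) = 0.515367

0.515367


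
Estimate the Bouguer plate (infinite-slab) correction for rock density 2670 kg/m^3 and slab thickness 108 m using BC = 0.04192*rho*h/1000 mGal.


BC = 0.04192 * rho * h / 1000
= 0.04192 * 2670 * 108 / 1000
= 12.0881 mGal

12.0881


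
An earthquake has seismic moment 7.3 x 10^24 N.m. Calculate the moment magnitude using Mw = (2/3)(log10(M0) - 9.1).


log10(M0) = log10(7.3 x 10^24) = 24.8633
Mw = 2/3 * (24.8633 - 9.1)
= 2/3 * 15.7633
= 10.51

10.51


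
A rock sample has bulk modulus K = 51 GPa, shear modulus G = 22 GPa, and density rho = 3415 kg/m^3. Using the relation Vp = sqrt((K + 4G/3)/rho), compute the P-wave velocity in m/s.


First compute the effective modulus:
K + 4G/3 = 51e9 + 4*22e9/3 = 80333333333.33 Pa
Then divide by density:
80333333333.33 / 3415 = 23523670.083 Pa/(kg/m^3)
Take the square root:
Vp = sqrt(23523670.083) = 4850.12 m/s

4850.12


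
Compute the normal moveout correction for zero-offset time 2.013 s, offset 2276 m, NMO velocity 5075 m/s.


x/Vnmo = 2276/5075 = 0.448473
(x/Vnmo)^2 = 0.201128
t0^2 = 4.052169
sqrt(4.052169 + 0.201128) = 2.062352
dt = 2.062352 - 2.013 = 0.049352

0.049352


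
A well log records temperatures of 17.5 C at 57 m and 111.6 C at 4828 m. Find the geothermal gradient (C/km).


dT = 111.6 - 17.5 = 94.1 C
dz = 4828 - 57 = 4771 m
gradient = dT/dz * 1000 = 94.1/4771 * 1000 = 19.7233 C/km

19.7233


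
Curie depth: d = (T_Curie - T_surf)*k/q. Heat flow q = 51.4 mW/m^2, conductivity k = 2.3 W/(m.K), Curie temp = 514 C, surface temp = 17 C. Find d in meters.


T_Curie - T_surf = 514 - 17 = 497 C
Convert q to W/m^2: 51.4 mW/m^2 = 0.0514 W/m^2
d = 497 * 2.3 / 0.0514 = 22239.3 m

22239.3


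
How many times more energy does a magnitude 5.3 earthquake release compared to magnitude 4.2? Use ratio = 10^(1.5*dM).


M2 - M1 = 5.3 - 4.2 = 1.1
1.5 * 1.1 = 1.65
ratio = 10^1.65 = 44.67

44.67


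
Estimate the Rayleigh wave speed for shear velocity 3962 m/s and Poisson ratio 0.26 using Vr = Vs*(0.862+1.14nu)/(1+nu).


Numerator factor = 0.862 + 1.14*0.26 = 1.1584
Denominator = 1 + 0.26 = 1.26
Vr = 3962 * 1.1584 / 1.26 = 3642.52 m/s

3642.52


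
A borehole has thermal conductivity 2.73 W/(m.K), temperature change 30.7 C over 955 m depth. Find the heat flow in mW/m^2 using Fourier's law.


q = k * dT / dz * 1000
= 2.73 * 30.7 / 955 * 1000
= 0.08776 * 1000
= 87.7602 mW/m^2

87.7602


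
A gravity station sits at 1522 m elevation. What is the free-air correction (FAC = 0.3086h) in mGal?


FAC = 0.3086 * h
= 0.3086 * 1522
= 469.6892 mGal

469.6892


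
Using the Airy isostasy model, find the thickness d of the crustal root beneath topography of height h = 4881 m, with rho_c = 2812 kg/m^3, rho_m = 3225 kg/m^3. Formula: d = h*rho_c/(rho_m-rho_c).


rho_m - rho_c = 3225 - 2812 = 413
d = 4881 * 2812 / 413
= 13725372 / 413
= 33233.35 m

33233.35


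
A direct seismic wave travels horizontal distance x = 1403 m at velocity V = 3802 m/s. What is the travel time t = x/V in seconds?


t = x / V
= 1403 / 3802
= 0.369 s

0.369


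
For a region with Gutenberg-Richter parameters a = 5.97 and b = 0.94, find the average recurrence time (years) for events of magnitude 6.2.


log10(N) = 5.97 - 0.94*6.2 = 0.142
N = 10^0.142 = 1.386756
T = 1/N = 1/1.386756 = 0.7211 years

0.7211


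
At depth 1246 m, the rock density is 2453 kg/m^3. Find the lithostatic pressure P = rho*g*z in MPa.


P = rho * g * z / 1e6
= 2453 * 9.81 * 1246 / 1e6
= 29983656.78 / 1e6
= 29.9837 MPa

29.9837


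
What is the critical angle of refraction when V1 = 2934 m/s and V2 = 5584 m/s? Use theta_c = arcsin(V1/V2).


V1/V2 = 2934/5584 = 0.52543
theta_c = arcsin(0.52543) = 31.6972 degrees

31.6972


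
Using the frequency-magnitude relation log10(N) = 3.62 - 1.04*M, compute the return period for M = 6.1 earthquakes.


log10(N) = 3.62 - 1.04*6.1 = -2.724
N = 10^-2.724 = 0.001888
T = 1/N = 1/0.001888 = 529.6634 years

529.6634


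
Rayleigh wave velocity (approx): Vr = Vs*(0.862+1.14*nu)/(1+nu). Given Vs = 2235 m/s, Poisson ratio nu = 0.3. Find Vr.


Numerator factor = 0.862 + 1.14*0.3 = 1.204
Denominator = 1 + 0.3 = 1.3
Vr = 2235 * 1.204 / 1.3 = 2069.95 m/s

2069.95


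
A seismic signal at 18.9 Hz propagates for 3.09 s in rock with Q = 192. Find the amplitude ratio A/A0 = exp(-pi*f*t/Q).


pi*f*t/Q = pi*18.9*3.09/192 = 0.955584
A/A0 = exp(-0.955584) = 0.384587

0.384587


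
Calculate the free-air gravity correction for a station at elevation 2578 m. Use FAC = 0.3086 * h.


FAC = 0.3086 * h
= 0.3086 * 2578
= 795.5708 mGal

795.5708


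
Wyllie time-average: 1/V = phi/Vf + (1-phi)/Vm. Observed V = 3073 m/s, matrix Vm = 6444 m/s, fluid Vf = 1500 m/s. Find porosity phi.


1/V - 1/Vm = 1/3073 - 1/6444 = 0.00017023
1/Vf - 1/Vm = 1/1500 - 1/6444 = 0.00051148
phi = 0.00017023 / 0.00051148 = 0.3328

0.3328


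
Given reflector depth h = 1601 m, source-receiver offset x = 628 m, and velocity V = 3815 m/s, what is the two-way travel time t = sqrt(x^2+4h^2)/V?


x^2 + 4h^2 = 628^2 + 4*1601^2 = 394384 + 10252804 = 10647188
sqrt(10647188) = 3263.0029
t = 3263.0029 / 3815 = 0.8553 s

0.8553


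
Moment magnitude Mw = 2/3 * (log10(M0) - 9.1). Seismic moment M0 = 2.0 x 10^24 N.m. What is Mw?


log10(M0) = log10(2.0 x 10^24) = 24.301
Mw = 2/3 * (24.301 - 9.1)
= 2/3 * 15.201
= 10.13

10.13


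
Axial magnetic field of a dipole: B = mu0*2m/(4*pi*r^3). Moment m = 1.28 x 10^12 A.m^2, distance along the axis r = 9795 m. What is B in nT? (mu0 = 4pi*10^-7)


m = 1.28 x 10^12 = 1280000000000 A.m^2
2m = 2560000000000 A.m^2
r^3 = 9795^3 = 939752134875
B = (4pi*10^-7) * 2560000000000 / (4*pi * 939752134875) * 1e9
= 3216990.877276 / 11809273612474.5 * 1e9
= 272.4123 nT

272.4123


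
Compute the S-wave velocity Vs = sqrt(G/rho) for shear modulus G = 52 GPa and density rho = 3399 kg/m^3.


Convert G to Pa: G = 52e9 Pa
Compute G/rho = 52e9 / 3399 = 15298617.2404
Vs = sqrt(15298617.2404) = 3911.34 m/s

3911.34


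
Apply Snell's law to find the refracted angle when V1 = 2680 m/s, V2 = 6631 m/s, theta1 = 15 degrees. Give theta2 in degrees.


sin(theta1) = sin(15 deg) = 0.258819
sin(theta2) = V2/V1 * sin(theta1) = 6631/2680 * 0.258819 = 0.640384
theta2 = arcsin(0.640384) = 39.8205 degrees

39.8205


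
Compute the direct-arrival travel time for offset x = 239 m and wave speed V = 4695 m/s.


t = x / V
= 239 / 4695
= 0.0509 s

0.0509


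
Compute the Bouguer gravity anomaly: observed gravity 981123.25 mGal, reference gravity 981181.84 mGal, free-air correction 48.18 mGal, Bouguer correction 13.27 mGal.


BA = g_obs - g_ref + FAC - BC
= 981123.25 - 981181.84 + 48.18 - 13.27
= -23.68 mGal

-23.68


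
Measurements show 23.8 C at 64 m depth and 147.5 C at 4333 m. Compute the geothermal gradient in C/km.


dT = 147.5 - 23.8 = 123.7 C
dz = 4333 - 64 = 4269 m
gradient = dT/dz * 1000 = 123.7/4269 * 1000 = 28.9763 C/km

28.9763


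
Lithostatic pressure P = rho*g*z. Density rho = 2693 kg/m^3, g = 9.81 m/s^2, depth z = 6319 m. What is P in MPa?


P = rho * g * z / 1e6
= 2693 * 9.81 * 6319 / 1e6
= 166937427.27 / 1e6
= 166.9374 MPa

166.9374


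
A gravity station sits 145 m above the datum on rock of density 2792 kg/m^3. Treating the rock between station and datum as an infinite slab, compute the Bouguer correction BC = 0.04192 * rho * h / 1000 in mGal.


BC = 0.04192 * rho * h / 1000
= 0.04192 * 2792 * 145 / 1000
= 16.9709 mGal

16.9709


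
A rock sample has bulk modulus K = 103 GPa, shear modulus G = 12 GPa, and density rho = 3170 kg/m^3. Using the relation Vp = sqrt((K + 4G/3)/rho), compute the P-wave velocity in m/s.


First compute the effective modulus:
K + 4G/3 = 103e9 + 4*12e9/3 = 119000000000.0 Pa
Then divide by density:
119000000000.0 / 3170 = 37539432.1767 Pa/(kg/m^3)
Take the square root:
Vp = sqrt(37539432.1767) = 6126.94 m/s

6126.94


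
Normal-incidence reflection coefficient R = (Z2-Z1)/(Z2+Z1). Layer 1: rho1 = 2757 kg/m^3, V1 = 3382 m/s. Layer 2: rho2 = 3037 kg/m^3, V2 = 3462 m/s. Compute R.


Z1 = 2757 * 3382 = 9324174
Z2 = 3037 * 3462 = 10514094
R = (10514094 - 9324174) / (10514094 + 9324174) = 1189920 / 19838268 = 0.06

0.06


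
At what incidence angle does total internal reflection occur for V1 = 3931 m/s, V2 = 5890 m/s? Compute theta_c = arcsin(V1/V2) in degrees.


V1/V2 = 3931/5890 = 0.667402
theta_c = arcsin(0.667402) = 41.8669 degrees

41.8669


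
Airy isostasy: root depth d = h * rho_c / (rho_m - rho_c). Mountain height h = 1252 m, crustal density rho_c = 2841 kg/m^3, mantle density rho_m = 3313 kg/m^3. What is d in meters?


rho_m - rho_c = 3313 - 2841 = 472
d = 1252 * 2841 / 472
= 3556932 / 472
= 7535.87 m

7535.87


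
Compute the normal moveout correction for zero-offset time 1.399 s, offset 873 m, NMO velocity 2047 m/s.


x/Vnmo = 873/2047 = 0.426478
(x/Vnmo)^2 = 0.181883
t0^2 = 1.957201
sqrt(1.957201 + 0.181883) = 1.462561
dt = 1.462561 - 1.399 = 0.063561

0.063561


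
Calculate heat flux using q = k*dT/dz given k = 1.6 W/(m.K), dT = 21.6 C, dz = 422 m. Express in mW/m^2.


q = k * dT / dz * 1000
= 1.6 * 21.6 / 422 * 1000
= 0.081896 * 1000
= 81.8957 mW/m^2

81.8957


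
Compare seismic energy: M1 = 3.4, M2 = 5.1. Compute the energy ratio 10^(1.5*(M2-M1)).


M2 - M1 = 5.1 - 3.4 = 1.7
1.5 * 1.7 = 2.55
ratio = 10^2.55 = 354.81

354.81


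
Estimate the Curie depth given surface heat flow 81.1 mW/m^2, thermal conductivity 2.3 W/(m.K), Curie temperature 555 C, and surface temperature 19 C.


T_Curie - T_surf = 555 - 19 = 536 C
Convert q to W/m^2: 81.1 mW/m^2 = 0.0811 W/m^2
d = 536 * 2.3 / 0.0811 = 15200.99 m

15200.99


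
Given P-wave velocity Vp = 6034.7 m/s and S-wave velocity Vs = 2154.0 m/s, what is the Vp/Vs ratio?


Vp/Vs = 6034.7 / 2154.0
= 2.8016

2.8016


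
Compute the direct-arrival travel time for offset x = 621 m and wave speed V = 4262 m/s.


t = x / V
= 621 / 4262
= 0.1457 s

0.1457


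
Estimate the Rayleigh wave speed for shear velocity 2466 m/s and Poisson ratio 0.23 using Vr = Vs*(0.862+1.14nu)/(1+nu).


Numerator factor = 0.862 + 1.14*0.23 = 1.1242
Denominator = 1 + 0.23 = 1.23
Vr = 2466 * 1.1242 / 1.23 = 2253.88 m/s

2253.88


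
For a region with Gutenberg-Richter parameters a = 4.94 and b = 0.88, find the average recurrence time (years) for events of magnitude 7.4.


log10(N) = 4.94 - 0.88*7.4 = -1.572
N = 10^-1.572 = 0.026792
T = 1/N = 1/0.026792 = 37.325 years

37.325


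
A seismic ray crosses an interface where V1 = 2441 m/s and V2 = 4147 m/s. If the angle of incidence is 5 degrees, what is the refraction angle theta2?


sin(theta1) = sin(5 deg) = 0.087156
sin(theta2) = V2/V1 * sin(theta1) = 4147/2441 * 0.087156 = 0.148068
theta2 = arcsin(0.148068) = 8.515 degrees

8.515
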